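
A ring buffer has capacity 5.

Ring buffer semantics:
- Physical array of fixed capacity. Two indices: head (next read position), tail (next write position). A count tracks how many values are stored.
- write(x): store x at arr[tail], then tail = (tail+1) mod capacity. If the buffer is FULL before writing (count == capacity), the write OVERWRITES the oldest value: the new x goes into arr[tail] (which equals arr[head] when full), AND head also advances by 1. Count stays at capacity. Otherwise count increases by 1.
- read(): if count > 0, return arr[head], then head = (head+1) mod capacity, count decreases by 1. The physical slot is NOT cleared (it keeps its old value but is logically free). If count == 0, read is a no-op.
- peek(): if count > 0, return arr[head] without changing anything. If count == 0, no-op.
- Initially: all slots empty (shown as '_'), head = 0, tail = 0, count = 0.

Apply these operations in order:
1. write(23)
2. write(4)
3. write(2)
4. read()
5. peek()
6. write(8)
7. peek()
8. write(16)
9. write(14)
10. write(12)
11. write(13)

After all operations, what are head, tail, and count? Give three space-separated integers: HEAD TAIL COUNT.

After op 1 (write(23)): arr=[23 _ _ _ _] head=0 tail=1 count=1
After op 2 (write(4)): arr=[23 4 _ _ _] head=0 tail=2 count=2
After op 3 (write(2)): arr=[23 4 2 _ _] head=0 tail=3 count=3
After op 4 (read()): arr=[23 4 2 _ _] head=1 tail=3 count=2
After op 5 (peek()): arr=[23 4 2 _ _] head=1 tail=3 count=2
After op 6 (write(8)): arr=[23 4 2 8 _] head=1 tail=4 count=3
After op 7 (peek()): arr=[23 4 2 8 _] head=1 tail=4 count=3
After op 8 (write(16)): arr=[23 4 2 8 16] head=1 tail=0 count=4
After op 9 (write(14)): arr=[14 4 2 8 16] head=1 tail=1 count=5
After op 10 (write(12)): arr=[14 12 2 8 16] head=2 tail=2 count=5
After op 11 (write(13)): arr=[14 12 13 8 16] head=3 tail=3 count=5

Answer: 3 3 5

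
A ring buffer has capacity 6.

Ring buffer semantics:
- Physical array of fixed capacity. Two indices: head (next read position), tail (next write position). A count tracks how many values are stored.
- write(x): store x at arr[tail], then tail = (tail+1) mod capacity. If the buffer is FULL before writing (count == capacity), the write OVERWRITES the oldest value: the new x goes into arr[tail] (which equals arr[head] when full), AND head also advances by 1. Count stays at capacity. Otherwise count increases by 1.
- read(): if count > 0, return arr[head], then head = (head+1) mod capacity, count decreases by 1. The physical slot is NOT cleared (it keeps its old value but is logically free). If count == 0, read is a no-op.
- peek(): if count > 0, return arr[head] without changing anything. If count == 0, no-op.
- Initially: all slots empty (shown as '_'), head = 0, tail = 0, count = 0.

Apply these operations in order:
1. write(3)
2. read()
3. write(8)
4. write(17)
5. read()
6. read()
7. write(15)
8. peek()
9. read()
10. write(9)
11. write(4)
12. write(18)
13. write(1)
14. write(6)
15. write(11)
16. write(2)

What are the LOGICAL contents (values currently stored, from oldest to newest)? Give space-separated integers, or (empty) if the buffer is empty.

After op 1 (write(3)): arr=[3 _ _ _ _ _] head=0 tail=1 count=1
After op 2 (read()): arr=[3 _ _ _ _ _] head=1 tail=1 count=0
After op 3 (write(8)): arr=[3 8 _ _ _ _] head=1 tail=2 count=1
After op 4 (write(17)): arr=[3 8 17 _ _ _] head=1 tail=3 count=2
After op 5 (read()): arr=[3 8 17 _ _ _] head=2 tail=3 count=1
After op 6 (read()): arr=[3 8 17 _ _ _] head=3 tail=3 count=0
After op 7 (write(15)): arr=[3 8 17 15 _ _] head=3 tail=4 count=1
After op 8 (peek()): arr=[3 8 17 15 _ _] head=3 tail=4 count=1
After op 9 (read()): arr=[3 8 17 15 _ _] head=4 tail=4 count=0
After op 10 (write(9)): arr=[3 8 17 15 9 _] head=4 tail=5 count=1
After op 11 (write(4)): arr=[3 8 17 15 9 4] head=4 tail=0 count=2
After op 12 (write(18)): arr=[18 8 17 15 9 4] head=4 tail=1 count=3
After op 13 (write(1)): arr=[18 1 17 15 9 4] head=4 tail=2 count=4
After op 14 (write(6)): arr=[18 1 6 15 9 4] head=4 tail=3 count=5
After op 15 (write(11)): arr=[18 1 6 11 9 4] head=4 tail=4 count=6
After op 16 (write(2)): arr=[18 1 6 11 2 4] head=5 tail=5 count=6

Answer: 4 18 1 6 11 2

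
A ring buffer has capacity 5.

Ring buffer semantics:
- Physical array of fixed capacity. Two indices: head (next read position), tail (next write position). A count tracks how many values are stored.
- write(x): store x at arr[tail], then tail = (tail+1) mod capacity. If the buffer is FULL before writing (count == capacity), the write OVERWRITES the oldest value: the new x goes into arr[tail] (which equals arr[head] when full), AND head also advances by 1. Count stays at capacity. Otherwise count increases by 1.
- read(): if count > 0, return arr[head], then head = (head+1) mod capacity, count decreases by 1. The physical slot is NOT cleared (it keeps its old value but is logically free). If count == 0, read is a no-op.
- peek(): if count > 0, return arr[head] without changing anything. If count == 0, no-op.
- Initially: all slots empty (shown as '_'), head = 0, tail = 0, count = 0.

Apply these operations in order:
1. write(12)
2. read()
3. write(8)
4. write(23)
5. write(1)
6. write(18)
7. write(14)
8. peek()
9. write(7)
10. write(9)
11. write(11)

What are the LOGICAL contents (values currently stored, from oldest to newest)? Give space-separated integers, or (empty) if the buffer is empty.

After op 1 (write(12)): arr=[12 _ _ _ _] head=0 tail=1 count=1
After op 2 (read()): arr=[12 _ _ _ _] head=1 tail=1 count=0
After op 3 (write(8)): arr=[12 8 _ _ _] head=1 tail=2 count=1
After op 4 (write(23)): arr=[12 8 23 _ _] head=1 tail=3 count=2
After op 5 (write(1)): arr=[12 8 23 1 _] head=1 tail=4 count=3
After op 6 (write(18)): arr=[12 8 23 1 18] head=1 tail=0 count=4
After op 7 (write(14)): arr=[14 8 23 1 18] head=1 tail=1 count=5
After op 8 (peek()): arr=[14 8 23 1 18] head=1 tail=1 count=5
After op 9 (write(7)): arr=[14 7 23 1 18] head=2 tail=2 count=5
After op 10 (write(9)): arr=[14 7 9 1 18] head=3 tail=3 count=5
After op 11 (write(11)): arr=[14 7 9 11 18] head=4 tail=4 count=5

Answer: 18 14 7 9 11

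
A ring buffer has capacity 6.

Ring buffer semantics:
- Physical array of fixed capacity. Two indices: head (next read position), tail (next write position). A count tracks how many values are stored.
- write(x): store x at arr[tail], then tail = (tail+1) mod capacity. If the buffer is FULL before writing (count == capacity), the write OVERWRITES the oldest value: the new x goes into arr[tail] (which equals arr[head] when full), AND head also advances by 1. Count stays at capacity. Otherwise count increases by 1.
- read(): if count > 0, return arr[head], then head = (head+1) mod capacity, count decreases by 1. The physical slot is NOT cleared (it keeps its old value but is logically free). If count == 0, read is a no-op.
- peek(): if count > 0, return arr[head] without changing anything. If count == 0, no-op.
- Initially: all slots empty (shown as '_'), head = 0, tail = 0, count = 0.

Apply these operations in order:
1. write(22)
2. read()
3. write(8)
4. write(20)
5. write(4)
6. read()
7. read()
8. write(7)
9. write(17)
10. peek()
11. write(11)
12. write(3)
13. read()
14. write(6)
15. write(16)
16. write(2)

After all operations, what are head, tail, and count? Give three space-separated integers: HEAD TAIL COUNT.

Answer: 5 5 6

Derivation:
After op 1 (write(22)): arr=[22 _ _ _ _ _] head=0 tail=1 count=1
After op 2 (read()): arr=[22 _ _ _ _ _] head=1 tail=1 count=0
After op 3 (write(8)): arr=[22 8 _ _ _ _] head=1 tail=2 count=1
After op 4 (write(20)): arr=[22 8 20 _ _ _] head=1 tail=3 count=2
After op 5 (write(4)): arr=[22 8 20 4 _ _] head=1 tail=4 count=3
After op 6 (read()): arr=[22 8 20 4 _ _] head=2 tail=4 count=2
After op 7 (read()): arr=[22 8 20 4 _ _] head=3 tail=4 count=1
After op 8 (write(7)): arr=[22 8 20 4 7 _] head=3 tail=5 count=2
After op 9 (write(17)): arr=[22 8 20 4 7 17] head=3 tail=0 count=3
After op 10 (peek()): arr=[22 8 20 4 7 17] head=3 tail=0 count=3
After op 11 (write(11)): arr=[11 8 20 4 7 17] head=3 tail=1 count=4
After op 12 (write(3)): arr=[11 3 20 4 7 17] head=3 tail=2 count=5
After op 13 (read()): arr=[11 3 20 4 7 17] head=4 tail=2 count=4
After op 14 (write(6)): arr=[11 3 6 4 7 17] head=4 tail=3 count=5
After op 15 (write(16)): arr=[11 3 6 16 7 17] head=4 tail=4 count=6
After op 16 (write(2)): arr=[11 3 6 16 2 17] head=5 tail=5 count=6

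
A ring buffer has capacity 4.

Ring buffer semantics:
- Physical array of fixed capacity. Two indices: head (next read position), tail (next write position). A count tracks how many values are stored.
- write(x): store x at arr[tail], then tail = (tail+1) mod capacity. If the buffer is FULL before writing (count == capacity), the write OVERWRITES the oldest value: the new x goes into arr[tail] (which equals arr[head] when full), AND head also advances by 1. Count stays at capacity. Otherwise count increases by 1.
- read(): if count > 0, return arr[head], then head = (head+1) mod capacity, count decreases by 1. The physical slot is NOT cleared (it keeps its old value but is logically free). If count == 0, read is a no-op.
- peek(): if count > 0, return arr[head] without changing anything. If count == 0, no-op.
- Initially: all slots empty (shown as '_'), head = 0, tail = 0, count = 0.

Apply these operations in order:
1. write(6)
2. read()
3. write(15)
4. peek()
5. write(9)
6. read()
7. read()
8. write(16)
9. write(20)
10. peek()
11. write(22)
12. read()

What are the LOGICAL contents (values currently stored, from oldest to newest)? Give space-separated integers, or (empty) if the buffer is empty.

After op 1 (write(6)): arr=[6 _ _ _] head=0 tail=1 count=1
After op 2 (read()): arr=[6 _ _ _] head=1 tail=1 count=0
After op 3 (write(15)): arr=[6 15 _ _] head=1 tail=2 count=1
After op 4 (peek()): arr=[6 15 _ _] head=1 tail=2 count=1
After op 5 (write(9)): arr=[6 15 9 _] head=1 tail=3 count=2
After op 6 (read()): arr=[6 15 9 _] head=2 tail=3 count=1
After op 7 (read()): arr=[6 15 9 _] head=3 tail=3 count=0
After op 8 (write(16)): arr=[6 15 9 16] head=3 tail=0 count=1
After op 9 (write(20)): arr=[20 15 9 16] head=3 tail=1 count=2
After op 10 (peek()): arr=[20 15 9 16] head=3 tail=1 count=2
After op 11 (write(22)): arr=[20 22 9 16] head=3 tail=2 count=3
After op 12 (read()): arr=[20 22 9 16] head=0 tail=2 count=2

Answer: 20 22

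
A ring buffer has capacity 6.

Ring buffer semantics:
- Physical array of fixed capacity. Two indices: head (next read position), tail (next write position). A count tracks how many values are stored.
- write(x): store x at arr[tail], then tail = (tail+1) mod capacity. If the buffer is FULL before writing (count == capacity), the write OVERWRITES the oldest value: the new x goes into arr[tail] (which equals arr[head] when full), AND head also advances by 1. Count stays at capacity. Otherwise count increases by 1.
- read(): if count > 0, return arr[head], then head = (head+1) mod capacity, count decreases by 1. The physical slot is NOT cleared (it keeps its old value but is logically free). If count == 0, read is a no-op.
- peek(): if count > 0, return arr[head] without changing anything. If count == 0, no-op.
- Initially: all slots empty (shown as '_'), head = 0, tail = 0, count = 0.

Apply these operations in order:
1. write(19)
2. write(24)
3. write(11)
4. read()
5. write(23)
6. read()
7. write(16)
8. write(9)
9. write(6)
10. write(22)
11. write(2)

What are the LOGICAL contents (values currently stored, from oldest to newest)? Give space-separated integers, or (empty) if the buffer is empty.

Answer: 23 16 9 6 22 2

Derivation:
After op 1 (write(19)): arr=[19 _ _ _ _ _] head=0 tail=1 count=1
After op 2 (write(24)): arr=[19 24 _ _ _ _] head=0 tail=2 count=2
After op 3 (write(11)): arr=[19 24 11 _ _ _] head=0 tail=3 count=3
After op 4 (read()): arr=[19 24 11 _ _ _] head=1 tail=3 count=2
After op 5 (write(23)): arr=[19 24 11 23 _ _] head=1 tail=4 count=3
After op 6 (read()): arr=[19 24 11 23 _ _] head=2 tail=4 count=2
After op 7 (write(16)): arr=[19 24 11 23 16 _] head=2 tail=5 count=3
After op 8 (write(9)): arr=[19 24 11 23 16 9] head=2 tail=0 count=4
After op 9 (write(6)): arr=[6 24 11 23 16 9] head=2 tail=1 count=5
After op 10 (write(22)): arr=[6 22 11 23 16 9] head=2 tail=2 count=6
After op 11 (write(2)): arr=[6 22 2 23 16 9] head=3 tail=3 count=6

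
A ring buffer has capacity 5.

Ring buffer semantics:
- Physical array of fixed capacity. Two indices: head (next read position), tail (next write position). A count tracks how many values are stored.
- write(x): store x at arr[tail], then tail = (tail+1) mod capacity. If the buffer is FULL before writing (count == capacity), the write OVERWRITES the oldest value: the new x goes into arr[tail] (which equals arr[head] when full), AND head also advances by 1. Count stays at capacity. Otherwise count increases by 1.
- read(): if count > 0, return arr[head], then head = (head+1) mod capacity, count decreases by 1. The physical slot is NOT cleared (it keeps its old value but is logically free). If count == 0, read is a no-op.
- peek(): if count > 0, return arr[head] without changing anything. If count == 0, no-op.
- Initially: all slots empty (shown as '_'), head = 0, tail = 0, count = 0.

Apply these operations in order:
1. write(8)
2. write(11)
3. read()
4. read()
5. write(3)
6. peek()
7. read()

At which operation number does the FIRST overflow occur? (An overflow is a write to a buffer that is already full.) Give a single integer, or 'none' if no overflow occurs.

Answer: none

Derivation:
After op 1 (write(8)): arr=[8 _ _ _ _] head=0 tail=1 count=1
After op 2 (write(11)): arr=[8 11 _ _ _] head=0 tail=2 count=2
After op 3 (read()): arr=[8 11 _ _ _] head=1 tail=2 count=1
After op 4 (read()): arr=[8 11 _ _ _] head=2 tail=2 count=0
After op 5 (write(3)): arr=[8 11 3 _ _] head=2 tail=3 count=1
After op 6 (peek()): arr=[8 11 3 _ _] head=2 tail=3 count=1
After op 7 (read()): arr=[8 11 3 _ _] head=3 tail=3 count=0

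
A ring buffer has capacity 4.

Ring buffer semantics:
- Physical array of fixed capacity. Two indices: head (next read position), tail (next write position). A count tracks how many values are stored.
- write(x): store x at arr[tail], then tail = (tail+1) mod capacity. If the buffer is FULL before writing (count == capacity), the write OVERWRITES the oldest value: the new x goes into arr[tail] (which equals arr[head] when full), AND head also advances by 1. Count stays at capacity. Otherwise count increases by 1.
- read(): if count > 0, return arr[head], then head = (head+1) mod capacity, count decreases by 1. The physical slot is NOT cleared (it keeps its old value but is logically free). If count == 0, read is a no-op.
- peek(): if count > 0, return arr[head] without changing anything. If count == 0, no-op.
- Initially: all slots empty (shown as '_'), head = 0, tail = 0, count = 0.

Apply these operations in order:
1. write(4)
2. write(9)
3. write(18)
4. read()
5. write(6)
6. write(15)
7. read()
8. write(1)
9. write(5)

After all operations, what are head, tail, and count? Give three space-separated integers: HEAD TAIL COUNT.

After op 1 (write(4)): arr=[4 _ _ _] head=0 tail=1 count=1
After op 2 (write(9)): arr=[4 9 _ _] head=0 tail=2 count=2
After op 3 (write(18)): arr=[4 9 18 _] head=0 tail=3 count=3
After op 4 (read()): arr=[4 9 18 _] head=1 tail=3 count=2
After op 5 (write(6)): arr=[4 9 18 6] head=1 tail=0 count=3
After op 6 (write(15)): arr=[15 9 18 6] head=1 tail=1 count=4
After op 7 (read()): arr=[15 9 18 6] head=2 tail=1 count=3
After op 8 (write(1)): arr=[15 1 18 6] head=2 tail=2 count=4
After op 9 (write(5)): arr=[15 1 5 6] head=3 tail=3 count=4

Answer: 3 3 4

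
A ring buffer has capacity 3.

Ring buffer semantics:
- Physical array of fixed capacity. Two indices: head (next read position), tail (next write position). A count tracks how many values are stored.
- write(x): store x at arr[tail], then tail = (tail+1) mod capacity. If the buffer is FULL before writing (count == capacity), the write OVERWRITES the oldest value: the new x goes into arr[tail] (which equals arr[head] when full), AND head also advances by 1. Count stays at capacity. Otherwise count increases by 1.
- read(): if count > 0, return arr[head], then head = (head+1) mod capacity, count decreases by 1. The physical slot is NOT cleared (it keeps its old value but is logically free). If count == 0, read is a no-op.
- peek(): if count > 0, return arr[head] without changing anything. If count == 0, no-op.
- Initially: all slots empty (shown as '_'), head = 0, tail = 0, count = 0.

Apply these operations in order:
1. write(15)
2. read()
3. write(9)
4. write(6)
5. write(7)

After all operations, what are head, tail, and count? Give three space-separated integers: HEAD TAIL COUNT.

Answer: 1 1 3

Derivation:
After op 1 (write(15)): arr=[15 _ _] head=0 tail=1 count=1
After op 2 (read()): arr=[15 _ _] head=1 tail=1 count=0
After op 3 (write(9)): arr=[15 9 _] head=1 tail=2 count=1
After op 4 (write(6)): arr=[15 9 6] head=1 tail=0 count=2
After op 5 (write(7)): arr=[7 9 6] head=1 tail=1 count=3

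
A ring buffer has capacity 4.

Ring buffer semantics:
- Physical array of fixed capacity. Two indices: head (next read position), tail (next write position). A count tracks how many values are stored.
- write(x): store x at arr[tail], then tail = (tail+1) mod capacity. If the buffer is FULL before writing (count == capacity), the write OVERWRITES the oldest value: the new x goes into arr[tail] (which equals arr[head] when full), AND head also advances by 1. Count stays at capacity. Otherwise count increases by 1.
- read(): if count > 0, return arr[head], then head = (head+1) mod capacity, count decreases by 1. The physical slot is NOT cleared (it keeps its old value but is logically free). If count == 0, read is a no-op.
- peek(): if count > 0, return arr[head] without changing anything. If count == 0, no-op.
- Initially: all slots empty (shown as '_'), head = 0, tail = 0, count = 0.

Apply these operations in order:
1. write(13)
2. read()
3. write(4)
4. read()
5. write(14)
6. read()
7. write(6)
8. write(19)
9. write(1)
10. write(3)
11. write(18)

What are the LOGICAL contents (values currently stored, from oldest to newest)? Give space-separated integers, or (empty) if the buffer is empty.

After op 1 (write(13)): arr=[13 _ _ _] head=0 tail=1 count=1
After op 2 (read()): arr=[13 _ _ _] head=1 tail=1 count=0
After op 3 (write(4)): arr=[13 4 _ _] head=1 tail=2 count=1
After op 4 (read()): arr=[13 4 _ _] head=2 tail=2 count=0
After op 5 (write(14)): arr=[13 4 14 _] head=2 tail=3 count=1
After op 6 (read()): arr=[13 4 14 _] head=3 tail=3 count=0
After op 7 (write(6)): arr=[13 4 14 6] head=3 tail=0 count=1
After op 8 (write(19)): arr=[19 4 14 6] head=3 tail=1 count=2
After op 9 (write(1)): arr=[19 1 14 6] head=3 tail=2 count=3
After op 10 (write(3)): arr=[19 1 3 6] head=3 tail=3 count=4
After op 11 (write(18)): arr=[19 1 3 18] head=0 tail=0 count=4

Answer: 19 1 3 18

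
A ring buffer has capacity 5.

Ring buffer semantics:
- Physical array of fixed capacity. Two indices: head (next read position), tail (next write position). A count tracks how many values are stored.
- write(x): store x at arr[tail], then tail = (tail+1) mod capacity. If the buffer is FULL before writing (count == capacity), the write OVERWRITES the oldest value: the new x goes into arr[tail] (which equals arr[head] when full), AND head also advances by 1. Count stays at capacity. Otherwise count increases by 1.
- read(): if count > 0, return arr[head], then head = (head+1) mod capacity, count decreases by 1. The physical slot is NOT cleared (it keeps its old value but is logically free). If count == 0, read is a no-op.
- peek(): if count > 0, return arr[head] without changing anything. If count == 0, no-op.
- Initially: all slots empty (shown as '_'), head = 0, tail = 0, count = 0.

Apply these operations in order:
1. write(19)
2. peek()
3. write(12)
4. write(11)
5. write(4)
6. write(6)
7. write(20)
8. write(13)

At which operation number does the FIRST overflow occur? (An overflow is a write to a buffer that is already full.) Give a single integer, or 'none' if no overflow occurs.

After op 1 (write(19)): arr=[19 _ _ _ _] head=0 tail=1 count=1
After op 2 (peek()): arr=[19 _ _ _ _] head=0 tail=1 count=1
After op 3 (write(12)): arr=[19 12 _ _ _] head=0 tail=2 count=2
After op 4 (write(11)): arr=[19 12 11 _ _] head=0 tail=3 count=3
After op 5 (write(4)): arr=[19 12 11 4 _] head=0 tail=4 count=4
After op 6 (write(6)): arr=[19 12 11 4 6] head=0 tail=0 count=5
After op 7 (write(20)): arr=[20 12 11 4 6] head=1 tail=1 count=5
After op 8 (write(13)): arr=[20 13 11 4 6] head=2 tail=2 count=5

Answer: 7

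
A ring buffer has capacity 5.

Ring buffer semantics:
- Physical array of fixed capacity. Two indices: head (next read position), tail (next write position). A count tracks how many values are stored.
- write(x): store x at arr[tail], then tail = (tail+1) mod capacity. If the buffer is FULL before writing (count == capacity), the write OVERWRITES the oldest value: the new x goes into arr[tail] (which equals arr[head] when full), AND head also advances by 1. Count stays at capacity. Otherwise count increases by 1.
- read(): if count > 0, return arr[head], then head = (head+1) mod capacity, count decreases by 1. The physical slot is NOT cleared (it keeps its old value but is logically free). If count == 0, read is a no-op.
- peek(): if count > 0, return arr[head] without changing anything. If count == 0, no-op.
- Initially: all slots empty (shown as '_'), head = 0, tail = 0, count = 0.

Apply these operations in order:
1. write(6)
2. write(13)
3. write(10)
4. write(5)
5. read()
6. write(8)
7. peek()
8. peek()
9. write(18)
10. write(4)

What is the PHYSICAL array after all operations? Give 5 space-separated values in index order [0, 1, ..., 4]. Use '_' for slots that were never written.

Answer: 18 4 10 5 8

Derivation:
After op 1 (write(6)): arr=[6 _ _ _ _] head=0 tail=1 count=1
After op 2 (write(13)): arr=[6 13 _ _ _] head=0 tail=2 count=2
After op 3 (write(10)): arr=[6 13 10 _ _] head=0 tail=3 count=3
After op 4 (write(5)): arr=[6 13 10 5 _] head=0 tail=4 count=4
After op 5 (read()): arr=[6 13 10 5 _] head=1 tail=4 count=3
After op 6 (write(8)): arr=[6 13 10 5 8] head=1 tail=0 count=4
After op 7 (peek()): arr=[6 13 10 5 8] head=1 tail=0 count=4
After op 8 (peek()): arr=[6 13 10 5 8] head=1 tail=0 count=4
After op 9 (write(18)): arr=[18 13 10 5 8] head=1 tail=1 count=5
After op 10 (write(4)): arr=[18 4 10 5 8] head=2 tail=2 count=5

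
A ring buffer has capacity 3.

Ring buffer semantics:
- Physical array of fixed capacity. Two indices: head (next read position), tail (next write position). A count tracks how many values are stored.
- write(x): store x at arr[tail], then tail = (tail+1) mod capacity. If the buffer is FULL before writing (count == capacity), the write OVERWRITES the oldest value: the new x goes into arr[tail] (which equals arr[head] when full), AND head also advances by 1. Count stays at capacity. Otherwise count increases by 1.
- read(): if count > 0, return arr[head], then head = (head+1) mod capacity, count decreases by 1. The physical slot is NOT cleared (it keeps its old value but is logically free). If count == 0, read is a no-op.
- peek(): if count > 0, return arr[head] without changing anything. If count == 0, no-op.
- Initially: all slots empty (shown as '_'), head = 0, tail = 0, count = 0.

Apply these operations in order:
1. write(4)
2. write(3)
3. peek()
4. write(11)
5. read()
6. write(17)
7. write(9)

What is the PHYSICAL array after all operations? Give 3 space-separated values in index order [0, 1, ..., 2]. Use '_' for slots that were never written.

Answer: 17 9 11

Derivation:
After op 1 (write(4)): arr=[4 _ _] head=0 tail=1 count=1
After op 2 (write(3)): arr=[4 3 _] head=0 tail=2 count=2
After op 3 (peek()): arr=[4 3 _] head=0 tail=2 count=2
After op 4 (write(11)): arr=[4 3 11] head=0 tail=0 count=3
After op 5 (read()): arr=[4 3 11] head=1 tail=0 count=2
After op 6 (write(17)): arr=[17 3 11] head=1 tail=1 count=3
After op 7 (write(9)): arr=[17 9 11] head=2 tail=2 count=3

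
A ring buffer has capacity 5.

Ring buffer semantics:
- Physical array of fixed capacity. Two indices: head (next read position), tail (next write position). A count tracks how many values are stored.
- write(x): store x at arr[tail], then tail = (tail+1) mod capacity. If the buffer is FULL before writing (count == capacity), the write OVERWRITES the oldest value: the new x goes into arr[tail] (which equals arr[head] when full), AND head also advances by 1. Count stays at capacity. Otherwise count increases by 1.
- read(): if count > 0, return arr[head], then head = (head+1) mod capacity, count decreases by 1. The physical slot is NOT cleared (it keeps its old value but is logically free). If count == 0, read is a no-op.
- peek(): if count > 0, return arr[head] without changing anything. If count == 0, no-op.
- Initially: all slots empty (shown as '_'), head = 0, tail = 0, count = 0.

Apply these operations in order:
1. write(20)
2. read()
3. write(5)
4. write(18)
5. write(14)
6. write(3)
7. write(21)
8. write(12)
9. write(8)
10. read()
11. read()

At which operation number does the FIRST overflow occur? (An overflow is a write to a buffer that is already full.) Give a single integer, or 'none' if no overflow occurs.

Answer: 8

Derivation:
After op 1 (write(20)): arr=[20 _ _ _ _] head=0 tail=1 count=1
After op 2 (read()): arr=[20 _ _ _ _] head=1 tail=1 count=0
After op 3 (write(5)): arr=[20 5 _ _ _] head=1 tail=2 count=1
After op 4 (write(18)): arr=[20 5 18 _ _] head=1 tail=3 count=2
After op 5 (write(14)): arr=[20 5 18 14 _] head=1 tail=4 count=3
After op 6 (write(3)): arr=[20 5 18 14 3] head=1 tail=0 count=4
After op 7 (write(21)): arr=[21 5 18 14 3] head=1 tail=1 count=5
After op 8 (write(12)): arr=[21 12 18 14 3] head=2 tail=2 count=5
After op 9 (write(8)): arr=[21 12 8 14 3] head=3 tail=3 count=5
After op 10 (read()): arr=[21 12 8 14 3] head=4 tail=3 count=4
After op 11 (read()): arr=[21 12 8 14 3] head=0 tail=3 count=3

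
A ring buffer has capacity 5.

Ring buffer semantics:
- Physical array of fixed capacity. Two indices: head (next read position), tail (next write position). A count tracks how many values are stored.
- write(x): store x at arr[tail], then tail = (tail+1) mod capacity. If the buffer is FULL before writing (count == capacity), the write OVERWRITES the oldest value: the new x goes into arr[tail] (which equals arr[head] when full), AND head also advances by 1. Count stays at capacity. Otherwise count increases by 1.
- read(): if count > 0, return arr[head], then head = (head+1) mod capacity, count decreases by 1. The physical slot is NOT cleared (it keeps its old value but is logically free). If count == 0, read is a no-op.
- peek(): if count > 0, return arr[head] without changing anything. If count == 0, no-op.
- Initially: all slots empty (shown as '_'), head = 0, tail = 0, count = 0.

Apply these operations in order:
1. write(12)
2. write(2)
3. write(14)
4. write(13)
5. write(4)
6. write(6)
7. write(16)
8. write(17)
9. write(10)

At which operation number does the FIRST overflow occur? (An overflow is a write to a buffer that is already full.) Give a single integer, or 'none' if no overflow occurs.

After op 1 (write(12)): arr=[12 _ _ _ _] head=0 tail=1 count=1
After op 2 (write(2)): arr=[12 2 _ _ _] head=0 tail=2 count=2
After op 3 (write(14)): arr=[12 2 14 _ _] head=0 tail=3 count=3
After op 4 (write(13)): arr=[12 2 14 13 _] head=0 tail=4 count=4
After op 5 (write(4)): arr=[12 2 14 13 4] head=0 tail=0 count=5
After op 6 (write(6)): arr=[6 2 14 13 4] head=1 tail=1 count=5
After op 7 (write(16)): arr=[6 16 14 13 4] head=2 tail=2 count=5
After op 8 (write(17)): arr=[6 16 17 13 4] head=3 tail=3 count=5
After op 9 (write(10)): arr=[6 16 17 10 4] head=4 tail=4 count=5

Answer: 6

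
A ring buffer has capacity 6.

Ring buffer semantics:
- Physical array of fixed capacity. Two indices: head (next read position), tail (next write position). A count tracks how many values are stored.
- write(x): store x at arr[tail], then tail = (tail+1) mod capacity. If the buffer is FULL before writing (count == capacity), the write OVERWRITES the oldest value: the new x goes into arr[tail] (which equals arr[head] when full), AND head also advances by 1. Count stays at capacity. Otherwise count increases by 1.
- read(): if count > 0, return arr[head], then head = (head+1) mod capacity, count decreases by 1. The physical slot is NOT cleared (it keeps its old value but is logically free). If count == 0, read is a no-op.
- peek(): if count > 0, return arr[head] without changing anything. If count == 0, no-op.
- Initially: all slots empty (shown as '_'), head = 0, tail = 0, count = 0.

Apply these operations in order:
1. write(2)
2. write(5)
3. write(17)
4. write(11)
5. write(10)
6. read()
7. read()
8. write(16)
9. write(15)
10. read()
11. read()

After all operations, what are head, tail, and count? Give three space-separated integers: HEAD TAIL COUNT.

Answer: 4 1 3

Derivation:
After op 1 (write(2)): arr=[2 _ _ _ _ _] head=0 tail=1 count=1
After op 2 (write(5)): arr=[2 5 _ _ _ _] head=0 tail=2 count=2
After op 3 (write(17)): arr=[2 5 17 _ _ _] head=0 tail=3 count=3
After op 4 (write(11)): arr=[2 5 17 11 _ _] head=0 tail=4 count=4
After op 5 (write(10)): arr=[2 5 17 11 10 _] head=0 tail=5 count=5
After op 6 (read()): arr=[2 5 17 11 10 _] head=1 tail=5 count=4
After op 7 (read()): arr=[2 5 17 11 10 _] head=2 tail=5 count=3
After op 8 (write(16)): arr=[2 5 17 11 10 16] head=2 tail=0 count=4
After op 9 (write(15)): arr=[15 5 17 11 10 16] head=2 tail=1 count=5
After op 10 (read()): arr=[15 5 17 11 10 16] head=3 tail=1 count=4
After op 11 (read()): arr=[15 5 17 11 10 16] head=4 tail=1 count=3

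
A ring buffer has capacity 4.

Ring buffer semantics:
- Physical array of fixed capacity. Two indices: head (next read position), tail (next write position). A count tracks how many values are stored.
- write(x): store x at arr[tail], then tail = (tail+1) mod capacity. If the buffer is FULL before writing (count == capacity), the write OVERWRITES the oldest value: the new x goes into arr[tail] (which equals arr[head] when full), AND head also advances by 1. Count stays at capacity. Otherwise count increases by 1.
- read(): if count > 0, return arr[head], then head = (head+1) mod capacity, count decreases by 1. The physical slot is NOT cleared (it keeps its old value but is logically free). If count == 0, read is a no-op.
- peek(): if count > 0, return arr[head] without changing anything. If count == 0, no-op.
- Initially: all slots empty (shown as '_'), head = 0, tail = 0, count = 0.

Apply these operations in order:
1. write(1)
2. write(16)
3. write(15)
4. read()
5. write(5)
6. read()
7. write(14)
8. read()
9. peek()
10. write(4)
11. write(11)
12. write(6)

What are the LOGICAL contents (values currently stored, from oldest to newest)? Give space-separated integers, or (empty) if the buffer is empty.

After op 1 (write(1)): arr=[1 _ _ _] head=0 tail=1 count=1
After op 2 (write(16)): arr=[1 16 _ _] head=0 tail=2 count=2
After op 3 (write(15)): arr=[1 16 15 _] head=0 tail=3 count=3
After op 4 (read()): arr=[1 16 15 _] head=1 tail=3 count=2
After op 5 (write(5)): arr=[1 16 15 5] head=1 tail=0 count=3
After op 6 (read()): arr=[1 16 15 5] head=2 tail=0 count=2
After op 7 (write(14)): arr=[14 16 15 5] head=2 tail=1 count=3
After op 8 (read()): arr=[14 16 15 5] head=3 tail=1 count=2
After op 9 (peek()): arr=[14 16 15 5] head=3 tail=1 count=2
After op 10 (write(4)): arr=[14 4 15 5] head=3 tail=2 count=3
After op 11 (write(11)): arr=[14 4 11 5] head=3 tail=3 count=4
After op 12 (write(6)): arr=[14 4 11 6] head=0 tail=0 count=4

Answer: 14 4 11 6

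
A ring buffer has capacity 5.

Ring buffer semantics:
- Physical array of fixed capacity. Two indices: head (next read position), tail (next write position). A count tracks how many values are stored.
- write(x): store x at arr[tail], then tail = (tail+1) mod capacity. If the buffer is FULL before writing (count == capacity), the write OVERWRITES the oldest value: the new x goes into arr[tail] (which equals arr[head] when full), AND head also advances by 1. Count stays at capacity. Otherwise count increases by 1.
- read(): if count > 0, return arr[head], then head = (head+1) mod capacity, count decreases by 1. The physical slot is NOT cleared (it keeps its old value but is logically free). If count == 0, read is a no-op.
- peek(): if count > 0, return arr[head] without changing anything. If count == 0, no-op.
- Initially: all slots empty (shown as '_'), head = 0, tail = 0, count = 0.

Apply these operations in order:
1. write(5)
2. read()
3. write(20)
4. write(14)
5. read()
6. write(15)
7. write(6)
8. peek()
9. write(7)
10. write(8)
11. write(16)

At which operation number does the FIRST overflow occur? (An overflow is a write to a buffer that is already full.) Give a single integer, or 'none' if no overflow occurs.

Answer: 11

Derivation:
After op 1 (write(5)): arr=[5 _ _ _ _] head=0 tail=1 count=1
After op 2 (read()): arr=[5 _ _ _ _] head=1 tail=1 count=0
After op 3 (write(20)): arr=[5 20 _ _ _] head=1 tail=2 count=1
After op 4 (write(14)): arr=[5 20 14 _ _] head=1 tail=3 count=2
After op 5 (read()): arr=[5 20 14 _ _] head=2 tail=3 count=1
After op 6 (write(15)): arr=[5 20 14 15 _] head=2 tail=4 count=2
After op 7 (write(6)): arr=[5 20 14 15 6] head=2 tail=0 count=3
After op 8 (peek()): arr=[5 20 14 15 6] head=2 tail=0 count=3
After op 9 (write(7)): arr=[7 20 14 15 6] head=2 tail=1 count=4
After op 10 (write(8)): arr=[7 8 14 15 6] head=2 tail=2 count=5
After op 11 (write(16)): arr=[7 8 16 15 6] head=3 tail=3 count=5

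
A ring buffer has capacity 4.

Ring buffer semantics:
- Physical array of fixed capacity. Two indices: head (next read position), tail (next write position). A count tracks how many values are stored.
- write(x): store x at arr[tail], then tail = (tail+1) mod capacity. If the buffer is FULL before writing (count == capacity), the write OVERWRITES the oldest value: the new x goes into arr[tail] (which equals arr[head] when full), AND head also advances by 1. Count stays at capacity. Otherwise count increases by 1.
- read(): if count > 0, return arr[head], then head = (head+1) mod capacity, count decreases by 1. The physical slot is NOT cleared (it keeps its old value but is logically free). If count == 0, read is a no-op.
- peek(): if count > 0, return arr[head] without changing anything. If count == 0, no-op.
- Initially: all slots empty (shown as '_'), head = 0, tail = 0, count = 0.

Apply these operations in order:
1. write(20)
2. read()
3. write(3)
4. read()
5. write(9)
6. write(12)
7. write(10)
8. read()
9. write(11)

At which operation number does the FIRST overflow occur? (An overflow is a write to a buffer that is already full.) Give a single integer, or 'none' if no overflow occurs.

After op 1 (write(20)): arr=[20 _ _ _] head=0 tail=1 count=1
After op 2 (read()): arr=[20 _ _ _] head=1 tail=1 count=0
After op 3 (write(3)): arr=[20 3 _ _] head=1 tail=2 count=1
After op 4 (read()): arr=[20 3 _ _] head=2 tail=2 count=0
After op 5 (write(9)): arr=[20 3 9 _] head=2 tail=3 count=1
After op 6 (write(12)): arr=[20 3 9 12] head=2 tail=0 count=2
After op 7 (write(10)): arr=[10 3 9 12] head=2 tail=1 count=3
After op 8 (read()): arr=[10 3 9 12] head=3 tail=1 count=2
After op 9 (write(11)): arr=[10 11 9 12] head=3 tail=2 count=3

Answer: none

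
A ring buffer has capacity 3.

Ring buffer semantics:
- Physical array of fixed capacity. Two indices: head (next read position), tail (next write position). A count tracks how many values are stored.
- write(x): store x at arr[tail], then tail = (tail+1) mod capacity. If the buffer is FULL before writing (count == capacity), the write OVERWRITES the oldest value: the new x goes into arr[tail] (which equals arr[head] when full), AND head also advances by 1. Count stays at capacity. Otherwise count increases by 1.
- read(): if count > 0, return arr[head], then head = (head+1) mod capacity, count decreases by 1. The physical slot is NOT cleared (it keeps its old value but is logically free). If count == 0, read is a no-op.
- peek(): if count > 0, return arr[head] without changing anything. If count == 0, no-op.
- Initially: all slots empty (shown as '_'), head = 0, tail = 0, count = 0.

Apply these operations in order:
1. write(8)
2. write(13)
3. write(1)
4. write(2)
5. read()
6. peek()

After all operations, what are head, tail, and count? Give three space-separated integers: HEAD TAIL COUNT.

After op 1 (write(8)): arr=[8 _ _] head=0 tail=1 count=1
After op 2 (write(13)): arr=[8 13 _] head=0 tail=2 count=2
After op 3 (write(1)): arr=[8 13 1] head=0 tail=0 count=3
After op 4 (write(2)): arr=[2 13 1] head=1 tail=1 count=3
After op 5 (read()): arr=[2 13 1] head=2 tail=1 count=2
After op 6 (peek()): arr=[2 13 1] head=2 tail=1 count=2

Answer: 2 1 2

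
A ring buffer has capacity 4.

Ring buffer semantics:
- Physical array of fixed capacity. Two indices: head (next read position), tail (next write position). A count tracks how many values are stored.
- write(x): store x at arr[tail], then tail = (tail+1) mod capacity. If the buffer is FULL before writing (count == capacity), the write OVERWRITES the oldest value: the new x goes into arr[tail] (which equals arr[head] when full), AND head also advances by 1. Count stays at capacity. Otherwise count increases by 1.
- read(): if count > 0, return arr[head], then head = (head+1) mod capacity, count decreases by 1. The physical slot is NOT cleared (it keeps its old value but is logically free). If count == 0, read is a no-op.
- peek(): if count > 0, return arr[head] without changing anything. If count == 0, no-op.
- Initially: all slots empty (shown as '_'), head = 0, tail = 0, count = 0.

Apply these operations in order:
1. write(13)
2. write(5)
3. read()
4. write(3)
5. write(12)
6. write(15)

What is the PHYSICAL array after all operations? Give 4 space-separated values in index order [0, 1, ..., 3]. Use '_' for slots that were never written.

After op 1 (write(13)): arr=[13 _ _ _] head=0 tail=1 count=1
After op 2 (write(5)): arr=[13 5 _ _] head=0 tail=2 count=2
After op 3 (read()): arr=[13 5 _ _] head=1 tail=2 count=1
After op 4 (write(3)): arr=[13 5 3 _] head=1 tail=3 count=2
After op 5 (write(12)): arr=[13 5 3 12] head=1 tail=0 count=3
After op 6 (write(15)): arr=[15 5 3 12] head=1 tail=1 count=4

Answer: 15 5 3 12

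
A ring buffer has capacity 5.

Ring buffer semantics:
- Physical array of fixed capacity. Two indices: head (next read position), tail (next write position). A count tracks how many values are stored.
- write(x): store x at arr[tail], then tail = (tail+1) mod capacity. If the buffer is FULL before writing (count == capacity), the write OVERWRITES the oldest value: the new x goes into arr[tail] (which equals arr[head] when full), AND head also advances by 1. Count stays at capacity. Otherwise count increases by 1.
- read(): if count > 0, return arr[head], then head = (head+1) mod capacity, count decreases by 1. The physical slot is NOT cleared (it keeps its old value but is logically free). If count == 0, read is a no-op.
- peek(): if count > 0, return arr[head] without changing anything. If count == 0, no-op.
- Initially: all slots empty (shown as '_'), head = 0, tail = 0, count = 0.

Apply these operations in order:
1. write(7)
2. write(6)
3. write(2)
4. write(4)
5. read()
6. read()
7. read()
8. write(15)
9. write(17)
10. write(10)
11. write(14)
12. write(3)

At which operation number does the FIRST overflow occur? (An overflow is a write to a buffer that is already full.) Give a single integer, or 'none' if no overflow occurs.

Answer: 12

Derivation:
After op 1 (write(7)): arr=[7 _ _ _ _] head=0 tail=1 count=1
After op 2 (write(6)): arr=[7 6 _ _ _] head=0 tail=2 count=2
After op 3 (write(2)): arr=[7 6 2 _ _] head=0 tail=3 count=3
After op 4 (write(4)): arr=[7 6 2 4 _] head=0 tail=4 count=4
After op 5 (read()): arr=[7 6 2 4 _] head=1 tail=4 count=3
After op 6 (read()): arr=[7 6 2 4 _] head=2 tail=4 count=2
After op 7 (read()): arr=[7 6 2 4 _] head=3 tail=4 count=1
After op 8 (write(15)): arr=[7 6 2 4 15] head=3 tail=0 count=2
After op 9 (write(17)): arr=[17 6 2 4 15] head=3 tail=1 count=3
After op 10 (write(10)): arr=[17 10 2 4 15] head=3 tail=2 count=4
After op 11 (write(14)): arr=[17 10 14 4 15] head=3 tail=3 count=5
After op 12 (write(3)): arr=[17 10 14 3 15] head=4 tail=4 count=5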